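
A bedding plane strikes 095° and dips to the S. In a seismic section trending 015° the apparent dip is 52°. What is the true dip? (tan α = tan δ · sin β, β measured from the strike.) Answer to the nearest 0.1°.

52.4°

β = acute angle between strike 095° and section 015° = 80°.
tan(true dip) = tan 52° / sin 80° = 1.2997
δ = arctan(1.2997) = 52.42°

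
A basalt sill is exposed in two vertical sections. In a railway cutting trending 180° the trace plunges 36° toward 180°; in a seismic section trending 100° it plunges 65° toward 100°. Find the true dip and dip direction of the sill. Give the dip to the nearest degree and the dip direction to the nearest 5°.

true dip 65°, dip direction 110°

Represent each trace as a vector plunging at its apparent dip toward its trend (east-north-up frame): v₁ = (0.000, -0.809, -0.588), v₂ = (0.416, -0.073, -0.906).
The plane normal is n = v₁ × v₂ ∝ (0.690, -0.245, 0.337).
Dip δ = arctan(|n_h|/n_z) = arctan(0.732/0.337) = 65.3°.
Dip direction = azimuth of (n_x, n_y) = atan2(0.690, -0.245) = 110°.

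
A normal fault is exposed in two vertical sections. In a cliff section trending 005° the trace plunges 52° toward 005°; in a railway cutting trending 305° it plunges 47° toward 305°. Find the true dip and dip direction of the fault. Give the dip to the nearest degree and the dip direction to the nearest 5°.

The two traces are lines in the plane: v₁ = (sin 5°·cos 52°, cos 5°·cos 52°, −sin 52°), v₂ = (sin 305°·cos 47°, cos 305°·cos 47°, −sin 47°).
The plane normal is n = v₁ × v₂ ∝ (-0.140, 0.479, 0.364).
Dip δ = arctan(|n_h|/n_z) = arctan(0.500/0.364) = 54.0°.
Dip direction = azimuth of (n_x, n_y) = atan2(-0.140, 0.479) = 344°.

true dip 54°, dip direction 345°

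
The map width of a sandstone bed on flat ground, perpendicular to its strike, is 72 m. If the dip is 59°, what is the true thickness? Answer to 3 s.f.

61.7 m

True thickness t = w · sin(dip) = 72 × sin 59°
t = 72 × 0.8572 = 61.716 m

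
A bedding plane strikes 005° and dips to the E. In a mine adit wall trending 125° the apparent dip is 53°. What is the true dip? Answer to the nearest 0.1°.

56.9°

β = acute angle between strike 005° and section 125° = 60°.
tan(true dip) = tan 53° / sin 60° = 1.5323
true dip = arctan 1.5323 = 56.87°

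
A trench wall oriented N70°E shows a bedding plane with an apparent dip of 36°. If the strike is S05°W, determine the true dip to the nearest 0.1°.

The section is 65° from the strike.
tan δ = tan α / sin β = tan 36° / sin 65° = 0.7265 / 0.9063 = 0.8017
true dip = arctan 0.8017 = 38.72°

38.7°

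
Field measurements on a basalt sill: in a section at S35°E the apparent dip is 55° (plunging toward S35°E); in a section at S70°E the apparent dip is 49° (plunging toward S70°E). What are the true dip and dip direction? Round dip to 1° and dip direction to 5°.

Each apparent-dip line lies in the plane. As unit vectors (x east, y north, z up), v₁ plunges 55°→S35°E and v₂ plunges 49°→S70°E.
Cross product v₁ × v₂ gives the pole to the plane: n ∝ (0.171, -0.257, 0.216).
Dip δ = arctan(|n_h|/n_z) = arctan(0.308/0.216) = 55.0°.
The horizontal component of n points toward azimuth atan2(n_x, n_y) = 146°, the dip direction.

true dip 55°, dip direction 145°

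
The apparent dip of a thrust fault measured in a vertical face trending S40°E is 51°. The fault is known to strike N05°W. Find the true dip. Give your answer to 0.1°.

The section is 35° from the strike.
tan(true dip) = tan 51° / sin 35° = 2.1530
true dip = arctan 2.1530 = 65.09°

65.1°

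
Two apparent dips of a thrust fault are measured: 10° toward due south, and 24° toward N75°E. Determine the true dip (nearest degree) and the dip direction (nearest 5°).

Represent each trace as a vector plunging at its apparent dip toward its trend (east-north-up frame): v₁ = (0.000, -0.985, -0.174), v₂ = (0.882, 0.236, -0.407).
n = v₁ × v₂ = (0.442, -0.153, 0.869) (taken with n_z > 0).
tan δ = √(n_x²+n_y²)/n_z = 0.467/0.869, so δ = 28.3°.
The horizontal component of n points toward azimuth atan2(n_x, n_y) = 109°, the dip direction.

true dip 28°, dip direction 110°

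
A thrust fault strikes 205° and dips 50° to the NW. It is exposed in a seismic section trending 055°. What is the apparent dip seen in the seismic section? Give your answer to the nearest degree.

The strike is 205° and the section trends 055°; the acute angle between them is β = 30°.
tan α = tan 50° × sin 30° = 1.1918 × 0.5000 = 0.5959
α = arctan(0.5959) = 30.79°

31°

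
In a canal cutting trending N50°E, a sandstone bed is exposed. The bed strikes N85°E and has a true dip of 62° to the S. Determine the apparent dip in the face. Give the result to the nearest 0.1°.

The section lies 35° from the strike.
tan(apparent dip) = tan 62° · sin 35° = 1.0787
α = arctan(1.0787) = 47.17°

47.2°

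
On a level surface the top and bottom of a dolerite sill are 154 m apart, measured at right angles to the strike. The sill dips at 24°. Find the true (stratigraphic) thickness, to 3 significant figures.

62.6 m

True thickness t = w · sin(dip) = 154 × sin 24°
t = 154 × 0.4067 = 62.637 m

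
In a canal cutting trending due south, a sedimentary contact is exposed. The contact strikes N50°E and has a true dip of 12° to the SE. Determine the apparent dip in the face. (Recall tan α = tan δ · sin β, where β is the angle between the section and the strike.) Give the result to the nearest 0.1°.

Angle between strike (N50°E) and section (due south): β = 50°.
tan(apparent dip) = tan 12° · sin 50° = 0.1628
apparent dip = arctan 0.1628 = 9.25°

9.2°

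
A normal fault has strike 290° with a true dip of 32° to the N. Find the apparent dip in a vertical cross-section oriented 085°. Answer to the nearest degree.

15°

The section lies 25° from the strike.
tan α = tan 32° × sin 25° = 0.6249 × 0.4226 = 0.2641
α = arctan(0.2641) = 14.79°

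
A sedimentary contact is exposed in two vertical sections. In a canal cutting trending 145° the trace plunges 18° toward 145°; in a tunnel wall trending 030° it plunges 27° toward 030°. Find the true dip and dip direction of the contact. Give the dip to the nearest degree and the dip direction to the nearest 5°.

Represent each trace as a vector plunging at its apparent dip toward its trend (east-north-up frame): v₁ = (0.546, -0.779, -0.309), v₂ = (0.446, 0.772, -0.454).
Cross product v₁ × v₂ gives the pole to the plane: n ∝ (0.592, 0.110, 0.768).
tan δ = √(n_x²+n_y²)/n_z = 0.602/0.768, so δ = 38.1°.
Dip direction = azimuth of (n_x, n_y) = atan2(0.592, 0.110) = 79°.

true dip 38°, dip direction 080°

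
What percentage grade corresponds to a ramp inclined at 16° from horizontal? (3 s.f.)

grade % = 100 × tan 16° = 100 × 0.2867

28.7%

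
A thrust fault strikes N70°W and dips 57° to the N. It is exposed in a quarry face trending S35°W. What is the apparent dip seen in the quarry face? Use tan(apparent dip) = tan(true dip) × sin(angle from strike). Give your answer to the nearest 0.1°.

56.1°

The strike is N70°W and the section trends S35°W; the acute angle between them is β = 75°.
tan(apparent dip) = tan 57° · sin 75° = 1.4874
α = arctan(1.4874) = 56.09°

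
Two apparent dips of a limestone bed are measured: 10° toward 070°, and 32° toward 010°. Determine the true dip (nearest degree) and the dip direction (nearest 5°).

The two traces are lines in the plane: v₁ = (sin 70°·cos 10°, cos 70°·cos 10°, −sin 10°), v₂ = (sin 10°·cos 32°, cos 10°·cos 32°, −sin 32°).
n = v₁ × v₂ = (-0.033, 0.465, 0.723) (taken with n_z > 0).
tan δ = √(n_x²+n_y²)/n_z = 0.466/0.723, so δ = 32.8°.
Dip direction = atan2(-0.033, 0.465) = 356° (azimuth of n's horizontal projection).

true dip 33°, dip direction 355°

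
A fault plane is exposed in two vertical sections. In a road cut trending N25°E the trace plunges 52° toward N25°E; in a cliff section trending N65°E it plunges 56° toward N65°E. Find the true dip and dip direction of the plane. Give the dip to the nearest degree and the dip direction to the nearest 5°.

Each apparent-dip line lies in the plane. As unit vectors (x east, y north, z up), v₁ plunges 52°→N25°E and v₂ plunges 56°→N65°E.
n = v₁ × v₂ = (0.276, 0.184, 0.221) (taken with n_z > 0).
True dip = arccos(n_z / |n|) = arccos(0.5548) = 56.3°.
Dip direction = atan2(0.276, 0.184) = 56° (azimuth of n's horizontal projection).

true dip 56°, dip direction 055°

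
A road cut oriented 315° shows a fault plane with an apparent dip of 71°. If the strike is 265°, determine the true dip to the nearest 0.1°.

The section is 50° from the strike.
tan δ = tan α / sin β = tan 71° / sin 50° = 2.9042 / 0.7660 = 3.7912
true dip = arctan 3.7912 = 75.22°

75.2°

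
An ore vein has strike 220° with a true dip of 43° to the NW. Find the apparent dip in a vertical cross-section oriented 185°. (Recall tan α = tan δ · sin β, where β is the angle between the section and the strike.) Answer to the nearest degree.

The strike is 220° and the section trends 185°; the acute angle between them is β = 35°.
tan α = tan 43° × sin 35° = 0.9325 × 0.5736 = 0.5349
apparent dip = arctan 0.5349 = 28.14°

28°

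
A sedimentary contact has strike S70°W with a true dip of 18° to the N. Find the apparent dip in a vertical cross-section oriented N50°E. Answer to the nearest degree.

Angle between strike (S70°W) and section (N50°E): β = 20°.
tan(apparent dip) = tan 18° · sin 20° = 0.1111
apparent dip = arctan 0.1111 = 6.34°

6°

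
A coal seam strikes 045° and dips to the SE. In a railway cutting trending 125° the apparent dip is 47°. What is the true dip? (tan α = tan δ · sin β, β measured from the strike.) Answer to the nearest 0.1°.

47.4°

The section is 80° from the strike.
tan(true dip) = tan 47° / sin 80° = 1.0889
δ = arctan(1.0889) = 47.44°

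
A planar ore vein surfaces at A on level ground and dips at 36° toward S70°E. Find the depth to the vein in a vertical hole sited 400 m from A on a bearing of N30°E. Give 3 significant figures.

The hole lies 80° from the dip direction, so the down-dip offset is 400 × cos 80° = 69.46 m.
Depth = down-dip offset × tan(dip) = 69.46 × tan 36° = 69.46 × 0.7265
Depth = 50.47 m

50.5 m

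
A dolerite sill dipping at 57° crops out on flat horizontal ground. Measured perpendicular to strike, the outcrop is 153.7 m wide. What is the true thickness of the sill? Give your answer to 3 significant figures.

True thickness t = w · sin(dip) = 153.7 × sin 57°
t = 153.7 × 0.8387 = 128.904 m

129 m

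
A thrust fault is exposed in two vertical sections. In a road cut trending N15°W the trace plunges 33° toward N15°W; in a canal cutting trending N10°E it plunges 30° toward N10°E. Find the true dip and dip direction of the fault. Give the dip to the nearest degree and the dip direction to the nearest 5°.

Represent each trace as a vector plunging at its apparent dip toward its trend (east-north-up frame): v₁ = (-0.217, 0.810, -0.545), v₂ = (0.150, 0.853, -0.500).
n = v₁ × v₂ = (-0.059, 0.190, 0.307) (taken with n_z > 0).
Dip δ = arctan(|n_h|/n_z) = arctan(0.200/0.307) = 33.0°.
The horizontal component of n points toward azimuth atan2(n_x, n_y) = 343°, the dip direction.

true dip 33°, dip direction 345°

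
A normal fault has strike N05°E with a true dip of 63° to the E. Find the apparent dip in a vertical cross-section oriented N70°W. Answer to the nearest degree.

62°

The section lies 75° from the strike.
tan α = tan 63° × sin 75° = 1.9626 × 0.9659 = 1.8957
apparent dip = arctan 1.8957 = 62.19°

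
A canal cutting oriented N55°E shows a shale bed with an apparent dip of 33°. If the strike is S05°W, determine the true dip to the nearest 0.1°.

The section is 50° from the strike.
tan(true dip) = tan 33° / sin 50° = 0.8477
true dip = arctan 0.8477 = 40.29°

40.3°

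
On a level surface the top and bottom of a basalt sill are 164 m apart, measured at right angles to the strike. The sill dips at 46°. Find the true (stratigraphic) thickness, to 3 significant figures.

True thickness t = w · sin(dip) = 164 × sin 46°
t = 164 × 0.7193 = 117.972 m

118 m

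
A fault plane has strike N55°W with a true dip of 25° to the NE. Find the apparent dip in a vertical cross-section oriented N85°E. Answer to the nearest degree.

17°

Angle between strike (N55°W) and section (N85°E): β = 40°.
tan α = tan 25° × sin 40° = 0.4663 × 0.6428 = 0.2997
apparent dip = arctan 0.2997 = 16.69°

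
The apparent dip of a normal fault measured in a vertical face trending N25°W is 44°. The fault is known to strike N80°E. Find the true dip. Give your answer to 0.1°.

45.0°

The section is 75° from the strike.
tan δ = tan α / sin β = tan 44° / sin 75° = 0.9657 / 0.9659 = 0.9998
true dip = arctan 0.9998 = 44.99°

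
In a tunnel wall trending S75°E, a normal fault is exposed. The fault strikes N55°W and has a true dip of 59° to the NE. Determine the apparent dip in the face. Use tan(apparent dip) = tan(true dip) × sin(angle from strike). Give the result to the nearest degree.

Angle between strike (N55°W) and section (S75°E): β = 20°.
tan α = tan 59° × sin 20° = 1.6643 × 0.3420 = 0.5692
α = arctan(0.5692) = 29.65°

30°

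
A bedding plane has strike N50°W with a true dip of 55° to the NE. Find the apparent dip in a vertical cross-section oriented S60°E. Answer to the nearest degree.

14°

The section lies 10° from the strike.
tan(apparent dip) = tan 55° · sin 10° = 0.2480
α = arctan(0.2480) = 13.93°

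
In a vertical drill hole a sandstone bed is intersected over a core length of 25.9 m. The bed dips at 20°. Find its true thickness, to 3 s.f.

24.3 m

True thickness t = h · cos(dip) = 25.9 × cos 20°
t = 25.9 × 0.9397 = 24.338 m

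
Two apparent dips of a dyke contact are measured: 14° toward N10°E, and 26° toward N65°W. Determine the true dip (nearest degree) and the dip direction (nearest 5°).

Each apparent-dip line lies in the plane. As unit vectors (x east, y north, z up), v₁ plunges 14°→N10°E and v₂ plunges 26°→N65°W.
The plane normal is n = v₁ × v₂ ∝ (-0.327, 0.271, 0.842).
True dip = arccos(n_z / |n|) = arccos(0.8930) = 26.8°.
The horizontal component of n points toward azimuth atan2(n_x, n_y) = 310°, the dip direction.

true dip 27°, dip direction 310°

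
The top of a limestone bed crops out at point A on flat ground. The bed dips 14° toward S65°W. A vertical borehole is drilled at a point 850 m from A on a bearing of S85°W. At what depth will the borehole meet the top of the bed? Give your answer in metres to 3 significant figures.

199 m

The hole lies 20° from the dip direction, so the down-dip offset is 850 × cos 20° = 798.74 m.
Depth = down-dip offset × tan(dip) = 798.74 × tan 14° = 798.74 × 0.2493
Depth = 199.15 m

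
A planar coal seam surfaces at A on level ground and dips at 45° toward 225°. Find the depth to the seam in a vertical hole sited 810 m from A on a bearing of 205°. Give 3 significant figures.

761 m

The hole lies 20° from the dip direction, so the down-dip offset is 810 × cos 20° = 761.15 m.
Depth = down-dip offset × tan(dip) = 761.15 × tan 45° = 761.15 × 1.0000
Depth = 761.15 m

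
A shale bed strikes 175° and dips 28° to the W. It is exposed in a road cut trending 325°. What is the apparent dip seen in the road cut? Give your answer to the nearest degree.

Angle between strike (175°) and section (325°): β = 30°.
tan(apparent dip) = tan 28° · sin 30° = 0.2659
apparent dip = arctan 0.2659 = 14.89°

15°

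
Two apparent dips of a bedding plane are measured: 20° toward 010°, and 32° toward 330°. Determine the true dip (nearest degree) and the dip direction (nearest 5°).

true dip 33°, dip direction 315°

Each apparent-dip line lies in the plane. As unit vectors (x east, y north, z up), v₁ plunges 20°→010° and v₂ plunges 32°→330°.
Cross product v₁ × v₂ gives the pole to the plane: n ∝ (-0.239, 0.231, 0.512).
Dip δ = arctan(|n_h|/n_z) = arctan(0.333/0.512) = 33.0°.
Dip direction = atan2(-0.239, 0.231) = 314° (azimuth of n's horizontal projection).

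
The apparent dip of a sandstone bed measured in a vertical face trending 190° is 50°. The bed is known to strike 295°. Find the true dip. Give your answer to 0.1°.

51.0°

The section is 75° from the strike.
tan(true dip) = tan 50° / sin 75° = 1.2338
true dip = arctan 1.2338 = 50.97°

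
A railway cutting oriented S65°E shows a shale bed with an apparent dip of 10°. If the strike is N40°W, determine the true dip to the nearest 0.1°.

β = acute angle between strike N40°W and section S65°E = 25°.
tan(true dip) = tan 10° / sin 25° = 0.4172
δ = arctan(0.4172) = 22.65°

22.6°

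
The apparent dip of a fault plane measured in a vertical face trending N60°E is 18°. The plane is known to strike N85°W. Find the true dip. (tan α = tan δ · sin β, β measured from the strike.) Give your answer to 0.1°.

The section is 35° from the strike.
tan(true dip) = tan 18° / sin 35° = 0.5665
δ = arctan(0.5665) = 29.53°

29.5°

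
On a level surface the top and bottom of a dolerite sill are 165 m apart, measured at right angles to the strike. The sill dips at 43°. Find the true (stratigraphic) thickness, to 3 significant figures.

113 m

True thickness t = w · sin(dip) = 165 × sin 43°
t = 165 × 0.6820 = 112.530 m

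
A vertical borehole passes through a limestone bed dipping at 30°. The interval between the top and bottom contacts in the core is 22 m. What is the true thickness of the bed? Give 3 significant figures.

19.1 m

True thickness t = h · cos(dip) = 22 × cos 30°
t = 22 × 0.8660 = 19.053 m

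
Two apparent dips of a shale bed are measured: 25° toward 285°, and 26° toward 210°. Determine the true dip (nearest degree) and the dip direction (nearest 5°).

Each apparent-dip line lies in the plane. As unit vectors (x east, y north, z up), v₁ plunges 25°→285° and v₂ plunges 26°→210°.
Cross product v₁ × v₂ gives the pole to the plane: n ∝ (-0.432, -0.194, 0.787).
True dip = arccos(n_z / |n|) = arccos(0.8569) = 31.0°.
Dip direction = azimuth of (n_x, n_y) = atan2(-0.432, -0.194) = 246°.

true dip 31°, dip direction 245°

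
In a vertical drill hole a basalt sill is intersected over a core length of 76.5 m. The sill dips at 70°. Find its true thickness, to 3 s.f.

26.2 m

True thickness t = h · cos(dip) = 76.5 × cos 70°
t = 76.5 × 0.3420 = 26.165 m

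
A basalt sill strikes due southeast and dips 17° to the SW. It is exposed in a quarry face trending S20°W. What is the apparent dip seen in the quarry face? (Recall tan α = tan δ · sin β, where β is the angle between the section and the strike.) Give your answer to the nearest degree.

15°

Angle between strike (due southeast) and section (S20°W): β = 65°.
tan(apparent dip) = tan 17° · sin 65° = 0.2771
apparent dip = arctan 0.2771 = 15.49°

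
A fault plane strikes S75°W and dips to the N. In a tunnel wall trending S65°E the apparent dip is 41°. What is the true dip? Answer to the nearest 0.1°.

β = acute angle between strike S75°W and section S65°E = 40°.
tan δ = tan α / sin β = tan 41° / sin 40° = 0.8693 / 0.6428 = 1.3524
true dip = arctan 1.3524 = 53.52°

53.5°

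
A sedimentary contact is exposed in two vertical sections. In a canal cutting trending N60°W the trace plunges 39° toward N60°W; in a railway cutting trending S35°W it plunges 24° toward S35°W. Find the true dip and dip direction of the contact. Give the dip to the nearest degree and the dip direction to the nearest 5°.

true dip 42°, dip direction 275°

Represent each trace as a vector plunging at its apparent dip toward its trend (east-north-up frame): v₁ = (-0.673, 0.389, -0.629), v₂ = (-0.524, -0.748, -0.407).
n = v₁ × v₂ = (-0.629, 0.056, 0.707) (taken with n_z > 0).
tan δ = √(n_x²+n_y²)/n_z = 0.631/0.707, so δ = 41.8°.
Dip direction = atan2(-0.629, 0.056) = 275° (azimuth of n's horizontal projection).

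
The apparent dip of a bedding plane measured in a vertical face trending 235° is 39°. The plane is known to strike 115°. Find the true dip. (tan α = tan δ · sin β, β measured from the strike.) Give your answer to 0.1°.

β = acute angle between strike 115° and section 235° = 60°.
tan(true dip) = tan 39° / sin 60° = 0.9351
δ = arctan(0.9351) = 43.08°

43.1°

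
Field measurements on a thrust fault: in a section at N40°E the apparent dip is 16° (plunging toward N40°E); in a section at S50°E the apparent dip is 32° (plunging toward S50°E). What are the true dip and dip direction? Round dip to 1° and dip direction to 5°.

true dip 35°, dip direction 105°

Represent each trace as a vector plunging at its apparent dip toward its trend (east-north-up frame): v₁ = (0.618, 0.736, -0.276), v₂ = (0.650, -0.545, -0.530).
n = v₁ × v₂ = (0.540, -0.148, 0.815) (taken with n_z > 0).
True dip = arccos(n_z / |n|) = arccos(0.8240) = 34.5°.
The horizontal component of n points toward azimuth atan2(n_x, n_y) = 105°, the dip direction.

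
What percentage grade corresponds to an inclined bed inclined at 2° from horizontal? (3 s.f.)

grade % = 100 × tan 2° = 100 × 0.0349

3.49%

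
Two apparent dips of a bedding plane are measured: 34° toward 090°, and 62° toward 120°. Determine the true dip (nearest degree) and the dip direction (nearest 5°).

true dip 70°, dip direction 165°

The two traces are lines in the plane: v₁ = (sin 90°·cos 34°, cos 90°·cos 34°, −sin 34°), v₂ = (sin 120°·cos 62°, cos 120°·cos 62°, −sin 62°).
The plane normal is n = v₁ × v₂ ∝ (0.131, -0.505, 0.195).
Dip δ = arctan(|n_h|/n_z) = arctan(0.521/0.195) = 69.5°.
Dip direction = atan2(0.131, -0.505) = 165° (azimuth of n's horizontal projection).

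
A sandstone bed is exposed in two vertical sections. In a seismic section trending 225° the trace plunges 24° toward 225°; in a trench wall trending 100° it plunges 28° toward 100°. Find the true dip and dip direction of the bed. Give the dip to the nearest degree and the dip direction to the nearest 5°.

true dip 47°, dip direction 160°

Each apparent-dip line lies in the plane. As unit vectors (x east, y north, z up), v₁ plunges 24°→225° and v₂ plunges 28°→100°.
The plane normal is n = v₁ × v₂ ∝ (0.241, -0.657, 0.661).
True dip = arccos(n_z / |n|) = arccos(0.6866) = 46.6°.
Dip direction = atan2(0.241, -0.657) = 160° (azimuth of n's horizontal projection).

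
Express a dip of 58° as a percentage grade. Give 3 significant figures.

grade % = 100 × tan 58° = 100 × 1.6003

160%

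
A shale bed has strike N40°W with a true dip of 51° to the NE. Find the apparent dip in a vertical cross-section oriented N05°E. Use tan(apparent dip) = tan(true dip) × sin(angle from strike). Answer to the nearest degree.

41°

Angle between strike (N40°W) and section (N05°E): β = 45°.
tan(apparent dip) = tan 51° · sin 45° = 0.8732
α = arctan(0.8732) = 41.13°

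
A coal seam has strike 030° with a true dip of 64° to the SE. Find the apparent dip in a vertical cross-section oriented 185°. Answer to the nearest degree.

41°

The section lies 25° from the strike.
tan(apparent dip) = tan 64° · sin 25° = 0.8665
apparent dip = arctan 0.8665 = 40.91°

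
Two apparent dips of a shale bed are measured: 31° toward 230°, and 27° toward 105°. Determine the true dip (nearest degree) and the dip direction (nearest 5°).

The two traces are lines in the plane: v₁ = (sin 230°·cos 31°, cos 230°·cos 31°, −sin 31°), v₂ = (sin 105°·cos 27°, cos 105°·cos 27°, −sin 27°).
Cross product v₁ × v₂ gives the pole to the plane: n ∝ (0.131, -0.741, 0.626).
True dip = arccos(n_z / |n|) = arccos(0.6391) = 50.3°.
Dip direction = atan2(0.131, -0.741) = 170° (azimuth of n's horizontal projection).

true dip 50°, dip direction 170°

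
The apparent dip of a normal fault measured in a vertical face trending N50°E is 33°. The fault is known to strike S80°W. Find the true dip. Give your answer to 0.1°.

The section is 30° from the strike.
tan δ = tan α / sin β = tan 33° / sin 30° = 0.6494 / 0.5000 = 1.2988
true dip = arctan 1.2988 = 52.41°

52.4°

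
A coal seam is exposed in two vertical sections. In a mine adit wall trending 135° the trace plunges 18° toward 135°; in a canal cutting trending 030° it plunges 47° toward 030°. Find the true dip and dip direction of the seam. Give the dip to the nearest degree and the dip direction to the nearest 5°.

true dip 51°, dip direction 060°

Each apparent-dip line lies in the plane. As unit vectors (x east, y north, z up), v₁ plunges 18°→135° and v₂ plunges 47°→030°.
n = v₁ × v₂ = (0.674, 0.386, 0.627) (taken with n_z > 0).
Dip δ = arctan(|n_h|/n_z) = arctan(0.777/0.627) = 51.1°.
The horizontal component of n points toward azimuth atan2(n_x, n_y) = 60°, the dip direction.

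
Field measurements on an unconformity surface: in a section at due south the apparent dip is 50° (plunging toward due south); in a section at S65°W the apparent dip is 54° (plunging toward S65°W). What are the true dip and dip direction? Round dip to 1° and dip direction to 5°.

Represent each trace as a vector plunging at its apparent dip toward its trend (east-north-up frame): v₁ = (0.000, -0.643, -0.766), v₂ = (-0.533, -0.248, -0.809).
Cross product v₁ × v₂ gives the pole to the plane: n ∝ (-0.330, -0.408, 0.342).
tan δ = √(n_x²+n_y²)/n_z = 0.525/0.342, so δ = 56.9°.
Dip direction = atan2(-0.330, -0.408) = 219° (azimuth of n's horizontal projection).

true dip 57°, dip direction 220°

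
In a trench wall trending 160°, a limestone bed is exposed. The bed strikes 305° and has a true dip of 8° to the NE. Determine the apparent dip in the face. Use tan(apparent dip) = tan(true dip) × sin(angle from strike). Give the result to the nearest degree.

The section lies 35° from the strike.
tan(apparent dip) = tan 8° · sin 35° = 0.0806
apparent dip = arctan 0.0806 = 4.61°

5°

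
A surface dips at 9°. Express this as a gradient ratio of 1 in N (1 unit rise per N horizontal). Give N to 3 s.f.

1 : N means tan θ = 1/N, so N = 1/tan 9° = 1/0.1584

1 in 6.31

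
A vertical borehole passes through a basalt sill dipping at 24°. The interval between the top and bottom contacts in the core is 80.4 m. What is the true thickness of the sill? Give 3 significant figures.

73.4 m

True thickness t = h · cos(dip) = 80.4 × cos 24°
t = 80.4 × 0.9135 = 73.449 m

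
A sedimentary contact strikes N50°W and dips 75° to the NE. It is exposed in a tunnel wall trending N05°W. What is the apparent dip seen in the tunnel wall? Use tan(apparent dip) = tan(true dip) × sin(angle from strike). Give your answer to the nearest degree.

69°

The section lies 45° from the strike.
tan(apparent dip) = tan 75° · sin 45° = 2.6390
α = arctan(2.6390) = 69.25°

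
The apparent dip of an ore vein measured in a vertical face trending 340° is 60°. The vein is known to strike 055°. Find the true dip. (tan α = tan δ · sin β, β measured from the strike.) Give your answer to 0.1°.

The section is 75° from the strike.
tan δ = tan α / sin β = tan 60° / sin 75° = 1.7321 / 0.9659 = 1.7932
δ = arctan(1.7932) = 60.85°

60.9°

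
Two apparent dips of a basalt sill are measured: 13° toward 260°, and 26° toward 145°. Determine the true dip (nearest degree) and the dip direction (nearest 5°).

true dip 34°, dip direction 190°

Represent each trace as a vector plunging at its apparent dip toward its trend (east-north-up frame): v₁ = (-0.960, -0.169, -0.225), v₂ = (0.516, -0.736, -0.438).
Cross product v₁ × v₂ gives the pole to the plane: n ∝ (-0.091, -0.537, 0.794).
True dip = arccos(n_z / |n|) = arccos(0.8247) = 34.4°.
Dip direction = atan2(-0.091, -0.537) = 190° (azimuth of n's horizontal projection).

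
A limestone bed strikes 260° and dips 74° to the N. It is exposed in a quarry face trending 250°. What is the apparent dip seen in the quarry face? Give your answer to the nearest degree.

Angle between strike (260°) and section (250°): β = 10°.
tan α = tan 74° × sin 10° = 3.4874 × 0.1736 = 0.6056
apparent dip = arctan 0.6056 = 31.20°

31°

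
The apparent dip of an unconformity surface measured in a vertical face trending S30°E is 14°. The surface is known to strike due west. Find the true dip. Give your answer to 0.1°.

16.1°

The section is 60° from the strike.
tan(true dip) = tan 14° / sin 60° = 0.2879
true dip = arctan 0.2879 = 16.06°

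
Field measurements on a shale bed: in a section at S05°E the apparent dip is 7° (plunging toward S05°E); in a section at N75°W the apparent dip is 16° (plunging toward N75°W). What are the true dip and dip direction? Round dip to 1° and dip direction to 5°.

true dip 20°, dip direction 245°

Each apparent-dip line lies in the plane. As unit vectors (x east, y north, z up), v₁ plunges 7°→S05°E and v₂ plunges 16°→N75°W.
n = v₁ × v₂ = (-0.303, -0.137, 0.897) (taken with n_z > 0).
tan δ = √(n_x²+n_y²)/n_z = 0.332/0.897, so δ = 20.3°.
Dip direction = azimuth of (n_x, n_y) = atan2(-0.303, -0.137) = 246°.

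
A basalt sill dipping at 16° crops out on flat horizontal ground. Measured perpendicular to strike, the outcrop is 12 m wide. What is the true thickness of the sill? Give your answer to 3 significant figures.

3.31 m

True thickness t = w · sin(dip) = 12 × sin 16°
t = 12 × 0.2756 = 3.308 m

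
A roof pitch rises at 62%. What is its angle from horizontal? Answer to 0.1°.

31.8°

tan θ = 62/100 = 0.6200
θ = arctan(0.6200) = 31.80°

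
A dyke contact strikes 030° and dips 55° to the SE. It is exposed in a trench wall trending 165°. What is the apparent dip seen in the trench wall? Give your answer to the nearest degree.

Angle between strike (030°) and section (165°): β = 45°.
tan(apparent dip) = tan 55° · sin 45° = 1.0099
apparent dip = arctan 1.0099 = 45.28°

45°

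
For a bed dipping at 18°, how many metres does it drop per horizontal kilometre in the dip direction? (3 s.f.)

drop per km = 1000 × tan 18° = 1000 × 0.3249

325 m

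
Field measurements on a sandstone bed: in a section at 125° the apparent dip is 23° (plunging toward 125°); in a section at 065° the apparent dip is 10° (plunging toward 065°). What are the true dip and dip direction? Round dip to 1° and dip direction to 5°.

true dip 23°, dip direction 130°

The two traces are lines in the plane: v₁ = (sin 125°·cos 23°, cos 125°·cos 23°, −sin 23°), v₂ = (sin 65°·cos 10°, cos 65°·cos 10°, −sin 10°).
n = v₁ × v₂ = (0.254, -0.218, 0.785) (taken with n_z > 0).
Dip δ = arctan(|n_h|/n_z) = arctan(0.335/0.785) = 23.1°.
Dip direction = atan2(0.254, -0.218) = 131° (azimuth of n's horizontal projection).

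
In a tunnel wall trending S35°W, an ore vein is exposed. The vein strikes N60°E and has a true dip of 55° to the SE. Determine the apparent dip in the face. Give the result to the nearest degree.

31°

The strike is N60°E and the section trends S35°W; the acute angle between them is β = 25°.
tan α = tan 55° × sin 25° = 1.4281 × 0.4226 = 0.6036
α = arctan(0.6036) = 31.11°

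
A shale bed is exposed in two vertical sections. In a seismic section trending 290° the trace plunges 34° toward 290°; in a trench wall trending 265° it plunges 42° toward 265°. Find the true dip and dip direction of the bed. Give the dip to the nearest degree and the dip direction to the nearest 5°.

Each apparent-dip line lies in the plane. As unit vectors (x east, y north, z up), v₁ plunges 34°→290° and v₂ plunges 42°→265°.
Cross product v₁ × v₂ gives the pole to the plane: n ∝ (-0.226, -0.107, 0.260).
Dip δ = arctan(|n_h|/n_z) = arctan(0.250/0.260) = 43.9°.
Dip direction = atan2(-0.226, -0.107) = 245° (azimuth of n's horizontal projection).

true dip 44°, dip direction 245°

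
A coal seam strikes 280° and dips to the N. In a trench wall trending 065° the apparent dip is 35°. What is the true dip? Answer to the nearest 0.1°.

β = acute angle between strike 280° and section 065° = 35°.
tan δ = tan α / sin β = tan 35° / sin 35° = 0.7002 / 0.5736 = 1.2208
true dip = arctan 1.2208 = 50.68°

50.7°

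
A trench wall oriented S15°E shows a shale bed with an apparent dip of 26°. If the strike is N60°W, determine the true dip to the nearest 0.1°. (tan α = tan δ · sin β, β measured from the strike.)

34.6°

β = acute angle between strike N60°W and section S15°E = 45°.
tan δ = tan α / sin β = tan 26° / sin 45° = 0.4877 / 0.7071 = 0.6898
true dip = arctan 0.6898 = 34.60°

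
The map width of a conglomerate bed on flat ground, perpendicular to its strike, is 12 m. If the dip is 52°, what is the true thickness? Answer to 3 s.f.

9.46 m

True thickness t = w · sin(dip) = 12 × sin 52°
t = 12 × 0.7880 = 9.456 m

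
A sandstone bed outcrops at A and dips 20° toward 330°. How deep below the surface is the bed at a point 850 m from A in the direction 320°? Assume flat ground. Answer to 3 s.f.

305 m

The hole lies 10° from the dip direction, so the down-dip offset is 850 × cos 10° = 837.09 m.
Depth = down-dip offset × tan(dip) = 837.09 × tan 20° = 837.09 × 0.3640
Depth = 304.67 m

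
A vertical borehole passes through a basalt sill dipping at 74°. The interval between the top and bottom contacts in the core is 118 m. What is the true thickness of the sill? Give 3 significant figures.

32.5 m

True thickness t = h · cos(dip) = 118 × cos 74°
t = 118 × 0.2756 = 32.525 m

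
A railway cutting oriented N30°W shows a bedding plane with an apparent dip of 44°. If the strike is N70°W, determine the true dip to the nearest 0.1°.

The section is 40° from the strike.
tan(true dip) = tan 44° / sin 40° = 1.5023
δ = arctan(1.5023) = 56.35°

56.4°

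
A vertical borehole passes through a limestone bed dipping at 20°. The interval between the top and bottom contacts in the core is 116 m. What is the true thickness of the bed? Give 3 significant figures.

True thickness t = h · cos(dip) = 116 × cos 20°
t = 116 × 0.9397 = 109.004 m

109 m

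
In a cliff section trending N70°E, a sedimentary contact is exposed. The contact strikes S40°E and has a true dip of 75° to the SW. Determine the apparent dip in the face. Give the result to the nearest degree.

The strike is S40°E and the section trends N70°E; the acute angle between them is β = 70°.
tan α = tan 75° × sin 70° = 3.7321 × 0.9397 = 3.5070
apparent dip = arctan 3.5070 = 74.08°

74°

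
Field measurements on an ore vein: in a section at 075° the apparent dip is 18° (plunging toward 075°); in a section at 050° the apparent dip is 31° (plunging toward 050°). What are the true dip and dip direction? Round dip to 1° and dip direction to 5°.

true dip 38°, dip direction 010°

The two traces are lines in the plane: v₁ = (sin 75°·cos 18°, cos 75°·cos 18°, −sin 18°), v₂ = (sin 50°·cos 31°, cos 50°·cos 31°, −sin 31°).
The plane normal is n = v₁ × v₂ ∝ (0.043, 0.270, 0.345).
tan δ = √(n_x²+n_y²)/n_z = 0.274/0.345, so δ = 38.5°.
The horizontal component of n points toward azimuth atan2(n_x, n_y) = 9°, the dip direction.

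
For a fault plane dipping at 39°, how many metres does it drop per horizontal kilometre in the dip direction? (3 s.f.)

810 m

drop per km = 1000 × tan 39° = 1000 × 0.8098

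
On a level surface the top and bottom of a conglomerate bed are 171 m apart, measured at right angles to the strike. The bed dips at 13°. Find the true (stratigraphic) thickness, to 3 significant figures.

True thickness t = w · sin(dip) = 171 × sin 13°
t = 171 × 0.2250 = 38.467 m

38.5 m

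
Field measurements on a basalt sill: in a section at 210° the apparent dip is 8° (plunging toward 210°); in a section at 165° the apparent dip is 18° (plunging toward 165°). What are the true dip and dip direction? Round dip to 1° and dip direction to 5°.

true dip 19°, dip direction 145°

The two traces are lines in the plane: v₁ = (sin 210°·cos 8°, cos 210°·cos 8°, −sin 8°), v₂ = (sin 165°·cos 18°, cos 165°·cos 18°, −sin 18°).
The plane normal is n = v₁ × v₂ ∝ (0.137, -0.187, 0.666).
Dip δ = arctan(|n_h|/n_z) = arctan(0.232/0.666) = 19.2°.
Dip direction = azimuth of (n_x, n_y) = atan2(0.137, -0.187) = 144°.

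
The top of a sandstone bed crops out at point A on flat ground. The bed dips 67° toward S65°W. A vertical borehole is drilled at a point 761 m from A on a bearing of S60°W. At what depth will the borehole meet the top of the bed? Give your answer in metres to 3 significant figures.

1790 m

The hole lies 5° from the dip direction, so the down-dip offset is 761 × cos 5° = 758.10 m.
Depth = down-dip offset × tan(dip) = 758.10 × tan 67° = 758.10 × 2.3559
Depth = 1785.98 m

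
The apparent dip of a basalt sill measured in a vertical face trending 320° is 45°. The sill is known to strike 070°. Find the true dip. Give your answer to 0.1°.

β = acute angle between strike 070° and section 320° = 70°.
tan(true dip) = tan 45° / sin 70° = 1.0642
true dip = arctan 1.0642 = 46.78°

46.8°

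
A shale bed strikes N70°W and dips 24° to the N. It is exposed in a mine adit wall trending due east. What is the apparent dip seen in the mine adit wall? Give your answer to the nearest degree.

9°

Angle between strike (N70°W) and section (due east): β = 20°.
tan α = tan 24° × sin 20° = 0.4452 × 0.3420 = 0.1523
apparent dip = arctan 0.1523 = 8.66°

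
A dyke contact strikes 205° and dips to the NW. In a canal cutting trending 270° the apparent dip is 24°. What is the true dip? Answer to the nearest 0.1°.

26.2°

β = acute angle between strike 205° and section 270° = 65°.
tan(true dip) = tan 24° / sin 65° = 0.4913
δ = arctan(0.4913) = 26.16°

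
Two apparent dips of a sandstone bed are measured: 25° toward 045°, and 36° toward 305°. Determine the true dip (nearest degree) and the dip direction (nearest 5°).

Each apparent-dip line lies in the plane. As unit vectors (x east, y north, z up), v₁ plunges 25°→045° and v₂ plunges 36°→305°.
The plane normal is n = v₁ × v₂ ∝ (-0.181, 0.657, 0.722).
True dip = arccos(n_z / |n|) = arccos(0.7274) = 43.3°.
Dip direction = azimuth of (n_x, n_y) = atan2(-0.181, 0.657) = 345°.

true dip 43°, dip direction 345°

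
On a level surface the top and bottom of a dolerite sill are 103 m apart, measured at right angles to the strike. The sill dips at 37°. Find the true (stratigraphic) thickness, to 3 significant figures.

True thickness t = w · sin(dip) = 103 × sin 37°
t = 103 × 0.6018 = 61.987 m

62.0 m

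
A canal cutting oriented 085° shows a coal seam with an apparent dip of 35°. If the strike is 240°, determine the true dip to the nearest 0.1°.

β = acute angle between strike 240° and section 085° = 25°.
tan δ = tan α / sin β = tan 35° / sin 25° = 0.7002 / 0.4226 = 1.6568
true dip = arctan 1.6568 = 58.89°

58.9°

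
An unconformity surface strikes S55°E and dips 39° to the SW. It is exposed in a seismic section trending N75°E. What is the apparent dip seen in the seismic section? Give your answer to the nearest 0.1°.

31.8°

Angle between strike (S55°E) and section (N75°E): β = 50°.
tan(apparent dip) = tan 39° · sin 50° = 0.6203
apparent dip = arctan 0.6203 = 31.81°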